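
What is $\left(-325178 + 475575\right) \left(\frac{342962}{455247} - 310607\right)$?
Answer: $- \frac{1635886239396223}{35019} \approx -4.6714 \cdot 10^{10}$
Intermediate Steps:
$\left(-325178 + 475575\right) \left(\frac{342962}{455247} - 310607\right) = 150397 \left(342962 \cdot \frac{1}{455247} - 310607\right) = 150397 \left(\frac{342962}{455247} - 310607\right) = 150397 \left(- \frac{141402561967}{455247}\right) = - \frac{1635886239396223}{35019}$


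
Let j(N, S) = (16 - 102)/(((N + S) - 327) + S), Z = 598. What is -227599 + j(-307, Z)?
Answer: -63955362/281 ≈ -2.2760e+5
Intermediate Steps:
j(N, S) = -86/(-327 + N + 2*S) (j(N, S) = -86/((-327 + N + S) + S) = -86/(-327 + N + 2*S))
-227599 + j(-307, Z) = -227599 - 86/(-327 - 307 + 2*598) = -227599 - 86/(-327 - 307 + 1196) = -227599 - 86/562 = -227599 - 86*1/562 = -227599 - 43/281 = -63955362/281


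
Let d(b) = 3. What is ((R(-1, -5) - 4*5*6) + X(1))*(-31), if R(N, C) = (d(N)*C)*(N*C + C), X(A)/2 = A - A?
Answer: 3720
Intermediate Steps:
X(A) = 0 (X(A) = 2*(A - A) = 2*0 = 0)
R(N, C) = 3*C*(C + C*N) (R(N, C) = (3*C)*(N*C + C) = (3*C)*(C*N + C) = (3*C)*(C + C*N) = 3*C*(C + C*N))
((R(-1, -5) - 4*5*6) + X(1))*(-31) = ((3*(-5)²*(1 - 1) - 4*5*6) + 0)*(-31) = ((3*25*0 - 20*6) + 0)*(-31) = ((0 - 1*120) + 0)*(-31) = ((0 - 120) + 0)*(-31) = (-120 + 0)*(-31) = -120*(-31) = 3720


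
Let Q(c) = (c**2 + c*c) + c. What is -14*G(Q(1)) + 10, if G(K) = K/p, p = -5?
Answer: 92/5 ≈ 18.400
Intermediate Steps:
Q(c) = c + 2*c**2 (Q(c) = (c**2 + c**2) + c = 2*c**2 + c = c + 2*c**2)
G(K) = -K/5 (G(K) = K/(-5) = K*(-1/5) = -K/5)
-14*G(Q(1)) + 10 = -(-14)*1*(1 + 2*1)/5 + 10 = -(-14)*1*(1 + 2)/5 + 10 = -(-14)*1*3/5 + 10 = -(-14)*3/5 + 10 = -14*(-3/5) + 10 = 42/5 + 10 = 92/5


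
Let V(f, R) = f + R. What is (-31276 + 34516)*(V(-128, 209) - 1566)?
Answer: -4811400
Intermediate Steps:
V(f, R) = R + f
(-31276 + 34516)*(V(-128, 209) - 1566) = (-31276 + 34516)*((209 - 128) - 1566) = 3240*(81 - 1566) = 3240*(-1485) = -4811400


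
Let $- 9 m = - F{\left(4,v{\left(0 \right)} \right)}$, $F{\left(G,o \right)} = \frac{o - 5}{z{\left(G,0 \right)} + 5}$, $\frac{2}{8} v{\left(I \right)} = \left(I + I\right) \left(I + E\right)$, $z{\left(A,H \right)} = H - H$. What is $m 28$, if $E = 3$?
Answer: $- \frac{28}{9} \approx -3.1111$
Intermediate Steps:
$z{\left(A,H \right)} = 0$
$v{\left(I \right)} = 8 I \left(3 + I\right)$ ($v{\left(I \right)} = 4 \left(I + I\right) \left(I + 3\right) = 4 \cdot 2 I \left(3 + I\right) = 8 I \left(3 + I\right)$)
$F{\left(G,o \right)} = -1 + \frac{o}{5}$ ($F{\left(G,o \right)} = \frac{o - 5}{0 + 5} = \frac{-5 + o}{5} = \left(-5 + o\right) \frac{1}{5} = -1 + \frac{o}{5}$)
$m = - \frac{1}{9}$ ($m = - \frac{\left(-1\right) \left(-1 + \frac{8 \cdot 0 \left(3 + 0\right)}{5}\right)}{9} = - \frac{\left(-1\right) \left(-1 + \frac{8 \cdot 0 \cdot 3}{5}\right)}{9} = - \frac{\left(-1\right) \left(-1 + \frac{1}{5} \cdot 0\right)}{9} = - \frac{\left(-1\right) \left(-1 + 0\right)}{9} = - \frac{\left(-1\right) \left(-1\right)}{9} = \left(- \frac{1}{9}\right) 1 = - \frac{1}{9} \approx -0.11111$)
$m 28 = \left(- \frac{1}{9}\right) 28 = - \frac{28}{9}$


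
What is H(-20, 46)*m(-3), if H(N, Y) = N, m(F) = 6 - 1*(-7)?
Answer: -260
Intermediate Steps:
m(F) = 13 (m(F) = 6 + 7 = 13)
H(-20, 46)*m(-3) = -20*13 = -260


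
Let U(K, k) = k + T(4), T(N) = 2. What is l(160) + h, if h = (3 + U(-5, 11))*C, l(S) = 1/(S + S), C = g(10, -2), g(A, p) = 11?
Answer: 56321/320 ≈ 176.00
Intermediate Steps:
C = 11
U(K, k) = 2 + k (U(K, k) = k + 2 = 2 + k)
l(S) = 1/(2*S)
h = 176 (h = (3 + (2 + 11))*11 = (3 + 13)*11 = 16*11 = 176)
l(160) + h = (½)/160 + 176 = (½)*(1/160) + 176 = 1/320 + 176 = 56321/320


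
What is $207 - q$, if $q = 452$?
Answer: $-245$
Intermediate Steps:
$207 - q = 207 - 452 = -245$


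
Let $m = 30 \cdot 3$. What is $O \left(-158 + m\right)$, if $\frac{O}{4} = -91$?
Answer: $24752$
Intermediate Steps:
$O = -364$ ($O = 4 \left(-91\right) = -364$)
$m = 90$
$O \left(-158 + m\right) = - 364 \left(-158 + 90\right) = \left(-364\right) \left(-68\right) = 24752$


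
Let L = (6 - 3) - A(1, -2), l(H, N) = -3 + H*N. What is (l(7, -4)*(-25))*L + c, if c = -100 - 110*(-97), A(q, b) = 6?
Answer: 8245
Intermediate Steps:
L = -3 (L = (6 - 3) - 1*6 = 3 - 6 = -3)
c = 10570 (c = -100 + 10670 = 10570)
(l(7, -4)*(-25))*L + c = ((-3 + 7*(-4))*(-25))*(-3) + 10570 = ((-3 - 28)*(-25))*(-3) + 10570 = -31*(-25)*(-3) + 10570 = 775*(-3) + 10570 = -2325 + 10570 = 8245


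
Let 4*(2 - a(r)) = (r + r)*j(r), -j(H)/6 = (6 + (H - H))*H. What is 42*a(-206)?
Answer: 32081700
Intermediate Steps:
j(H) = -36*H (j(H) = -6*(6 + (H - H))*H = -6*(6 + 0)*H = -36*H)
a(r) = 2 + 18*r² (a(r) = 2 - (r + r)*(-36*r)/4 = 2 - 2*r*(-36*r)/4 = 2 - (-18)*r² = 2 + 18*r²)
42*a(-206) = 42*(2 + 18*(-206)²) = 42*(2 + 18*42436) = 42*(2 + 763848) = 42*763850 = 32081700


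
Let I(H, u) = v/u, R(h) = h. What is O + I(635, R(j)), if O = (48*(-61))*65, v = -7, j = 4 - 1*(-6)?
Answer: -1903207/10 ≈ -1.9032e+5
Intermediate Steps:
j = 10 (j = 4 + 6 = 10)
O = -190320 (O = -2928*65 = -190320)
I(H, u) = -7/u
O + I(635, R(j)) = -190320 - 7/10 = -1903207/10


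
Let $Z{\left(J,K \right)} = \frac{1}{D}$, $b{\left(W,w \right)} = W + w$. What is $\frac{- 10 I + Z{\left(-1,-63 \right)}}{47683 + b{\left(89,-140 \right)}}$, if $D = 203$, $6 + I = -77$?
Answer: $\frac{168491}{9669296} \approx 0.017425$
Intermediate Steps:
$I = -83$ ($I = -6 - 77 = -83$)
$Z{\left(J,K \right)} = \frac{1}{203}$
$\frac{- 10 I + Z{\left(-1,-63 \right)}}{47683 + b{\left(89,-140 \right)}} = \frac{\left(-10\right) \left(-83\right) + \frac{1}{203}}{47683 + \left(89 - 140\right)} = \frac{830 + \frac{1}{203}}{47683 - 51} = \frac{168491}{203 \cdot 47632} = \frac{168491}{203} \cdot \frac{1}{47632} = \frac{168491}{9669296}$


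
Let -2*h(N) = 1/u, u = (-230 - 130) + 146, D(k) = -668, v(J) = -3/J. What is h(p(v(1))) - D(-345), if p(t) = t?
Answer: 285905/428 ≈ 668.00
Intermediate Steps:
u = -214 (u = -360 + 146 = -214)
h(N) = 1/428 (h(N) = -½/(-214) = -½*(-1/214) = 1/428)
h(p(v(1))) - D(-345) = 1/428 - 1*(-668) = 1/428 + 668 = 285905/428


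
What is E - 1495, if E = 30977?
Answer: 29482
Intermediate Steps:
E - 1495 = 30977 - 1495 = 29482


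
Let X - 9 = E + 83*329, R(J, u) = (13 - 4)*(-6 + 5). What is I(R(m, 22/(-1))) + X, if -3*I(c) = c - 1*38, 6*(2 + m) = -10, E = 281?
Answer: 82838/3 ≈ 27613.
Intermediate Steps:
m = -11/3 (m = -2 + (1/6)*(-10) = -2 - 5/3 = -11/3 ≈ -3.6667)
R(J, u) = -9 (R(J, u) = 9*(-1) = -9)
I(c) = 38/3 - c/3 (I(c) = -(c - 1*38)/3 = -(c - 38)/3 = -(-38 + c)/3 = 38/3 - c/3)
X = 27597 (X = 9 + (281 + 83*329) = 9 + (281 + 27307) = 9 + 27588 = 27597)
I(R(m, 22/(-1))) + X = (38/3 - 1/3*(-9)) + 27597 = (38/3 + 3) + 27597 = 47/3 + 27597 = 82838/3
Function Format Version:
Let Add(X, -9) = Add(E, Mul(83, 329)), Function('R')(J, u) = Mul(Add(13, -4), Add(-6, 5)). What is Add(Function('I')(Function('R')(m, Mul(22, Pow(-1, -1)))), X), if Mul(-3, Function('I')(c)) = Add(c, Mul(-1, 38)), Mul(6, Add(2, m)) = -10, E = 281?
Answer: Rational(82838, 3) ≈ 27613.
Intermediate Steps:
m = Rational(-11, 3) (m = Add(-2, Mul(Rational(1, 6), -10)) = Add(-2, Rational(-5, 3)) = Rational(-11, 3) ≈ -3.6667)
Function('R')(J, u) = -9 (Function('R')(J, u) = Mul(9, -1) = -9)
Function('I')(c) = Add(Rational(38, 3), Mul(Rational(-1, 3), c)) (Function('I')(c) = Mul(Rational(-1, 3), Add(c, Mul(-1, 38))) = Mul(Rational(-1, 3), Add(c, -38)) = Mul(Rational(-1, 3), Add(-38, c)) = Add(Rational(38, 3), Mul(Rational(-1, 3), c)))
X = 27597 (X = Add(9, Add(281, Mul(83, 329))) = Add(9, Add(281, 27307)) = Add(9, 27588) = 27597)
Add(Function('I')(Function('R')(m, Mul(22, Pow(-1, -1)))), X) = Add(Add(Rational(38, 3), Mul(Rational(-1, 3), -9)), 27597) = Add(Add(Rational(38, 3), 3), 27597) = Add(Rational(47, 3), 27597) = Rational(82838, 3)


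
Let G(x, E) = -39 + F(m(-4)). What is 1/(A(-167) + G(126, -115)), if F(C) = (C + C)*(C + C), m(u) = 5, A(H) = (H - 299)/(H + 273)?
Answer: 53/3000 ≈ 0.017667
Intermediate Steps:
A(H) = (-299 + H)/(273 + H)
F(C) = 4*C**2 (F(C) = (2*C)*(2*C) = 4*C**2)
G(x, E) = 61 (G(x, E) = -39 + 4*5**2 = -39 + 4*25 = -39 + 100 = 61)
1/(A(-167) + G(126, -115)) = 1/((-299 - 167)/(273 - 167) + 61) = 1/(-466/106 + 61) = 1/((1/106)*(-466) + 61) = 1/(-233/53 + 61) = 1/(3000/53) = 53/3000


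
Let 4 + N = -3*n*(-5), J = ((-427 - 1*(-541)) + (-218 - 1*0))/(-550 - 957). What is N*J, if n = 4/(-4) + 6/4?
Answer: 364/1507 ≈ 0.24154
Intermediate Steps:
n = ½ (n = 4*(-¼) + 6*(¼) = -1 + 3/2 = ½ ≈ 0.50000)
J = 104/1507 (J = ((-427 + 541) + (-218 + 0))/(-1507) = (114 - 218)*(-1/1507) = -104*(-1/1507) = 104/1507 ≈ 0.069011)
N = 7/2 (N = -4 - 3*½*(-5) = -4 - 3/2*(-5) = -4 + 15/2 = 7/2 ≈ 3.5000)
N*J = (7/2)*(104/1507) = 364/1507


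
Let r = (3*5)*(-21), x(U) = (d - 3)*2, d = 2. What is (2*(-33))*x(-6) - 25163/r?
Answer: 66743/315 ≈ 211.88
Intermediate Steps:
x(U) = -2 (x(U) = (2 - 3)*2 = -1*2 = -2)
r = -315 (r = 15*(-21) = -315)
(2*(-33))*x(-6) - 25163/r = (2*(-33))*(-2) - 25163/(-315) = -66*(-2) - 25163*(-1/315) = 132 + 25163/315 = 66743/315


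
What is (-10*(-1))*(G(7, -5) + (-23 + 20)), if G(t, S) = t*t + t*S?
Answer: 110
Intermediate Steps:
G(t, S) = t**2 + S*t
(-10*(-1))*(G(7, -5) + (-23 + 20)) = (-10*(-1))*(7*(-5 + 7) + (-23 + 20)) = 10*(7*2 - 3) = 10*(14 - 3) = 10*11 = 110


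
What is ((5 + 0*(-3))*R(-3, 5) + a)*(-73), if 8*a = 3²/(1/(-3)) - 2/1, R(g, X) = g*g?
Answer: -24163/8 ≈ -3020.4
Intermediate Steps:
R(g, X) = g²
a = -29/8 (a = (3²/(1/(-3)) - 2/1)/8 = (9/(-⅓) - 2*1)/8 = (9*(-3) - 2)/8 = (-27 - 2)/8 = (⅛)*(-29) = -29/8 ≈ -3.6250)
((5 + 0*(-3))*R(-3, 5) + a)*(-73) = ((5 + 0*(-3))*(-3)² - 29/8)*(-73) = ((5 + 0)*9 - 29/8)*(-73) = (5*9 - 29/8)*(-73) = (45 - 29/8)*(-73) = (331/8)*(-73) = -24163/8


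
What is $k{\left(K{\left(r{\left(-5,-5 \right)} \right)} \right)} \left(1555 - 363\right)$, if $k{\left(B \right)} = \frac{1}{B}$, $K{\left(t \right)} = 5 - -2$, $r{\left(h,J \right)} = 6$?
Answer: $\frac{1192}{7} \approx 170.29$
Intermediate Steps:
$K{\left(t \right)} = 7$ ($K{\left(t \right)} = 5 + 2 = 7$)
$k{\left(K{\left(r{\left(-5,-5 \right)} \right)} \right)} \left(1555 - 363\right) = \frac{1555 - 363}{7} = \frac{1}{7} \cdot 1192 = \frac{1192}{7}$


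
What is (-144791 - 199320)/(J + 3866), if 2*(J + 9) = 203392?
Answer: -344111/105553 ≈ -3.2601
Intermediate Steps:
J = 101687 (J = -9 + (1/2)*203392 = -9 + 101696 = 101687)
(-144791 - 199320)/(J + 3866) = (-144791 - 199320)/(101687 + 3866) = -344111/105553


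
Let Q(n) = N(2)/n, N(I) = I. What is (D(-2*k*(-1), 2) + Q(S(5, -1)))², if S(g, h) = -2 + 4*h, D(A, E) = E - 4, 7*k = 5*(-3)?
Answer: 49/9 ≈ 5.4444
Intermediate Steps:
k = -15/7 (k = (5*(-3))/7 = (⅐)*(-15) = -15/7 ≈ -2.1429)
D(A, E) = -4 + E
Q(n) = 2/n
(D(-2*k*(-1), 2) + Q(S(5, -1)))² = ((-4 + 2) + 2/(-2 + 4*(-1)))² = (-2 + 2/(-2 - 4))² = (-2 + 2/(-6))² = (-2 + 2*(-⅙))² = (-2 - ⅓)² = (-7/3)² = 49/9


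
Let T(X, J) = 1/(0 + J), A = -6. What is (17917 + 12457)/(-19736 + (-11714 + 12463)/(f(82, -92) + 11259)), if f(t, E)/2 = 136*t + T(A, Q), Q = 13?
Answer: -13252814054/8611221519 ≈ -1.5390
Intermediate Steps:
T(X, J) = 1/J
f(t, E) = 2/13 + 272*t (f(t, E) = 2*(136*t + 1/13) = 2*(1/13 + 136*t) = 2/13 + 272*t)
(17917 + 12457)/(-19736 + (-11714 + 12463)/(f(82, -92) + 11259)) = (17917 + 12457)/(-19736 + (-11714 + 12463)/((2/13 + 272*82) + 11259)) = 30374/(-19736 + 749/((2/13 + 22304) + 11259)) = 30374/(-19736 + 749/(289954/13 + 11259)) = 30374/(-19736 + 749/(436321/13)) = 30374/(-19736 + 749*(13/436321)) = 30374/(-19736 + 9737/436321) = 30374/(-8611221519/436321) = 30374*(-436321/8611221519) = -13252814054/8611221519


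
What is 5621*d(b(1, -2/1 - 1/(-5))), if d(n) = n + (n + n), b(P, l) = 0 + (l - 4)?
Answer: -489027/5 ≈ -97805.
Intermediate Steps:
b(P, l) = -4 + l (b(P, l) = 0 + (-4 + l) = -4 + l)
d(n) = 3*n (d(n) = n + 2*n = 3*n)
5621*d(b(1, -2/1 - 1/(-5))) = 5621*(3*(-4 + (-2/1 - 1/(-5)))) = 5621*(3*(-4 + (-2*1 - 1*(-⅕)))) = 5621*(3*(-4 + (-2 + ⅕))) = 5621*(3*(-4 - 9/5)) = 5621*(3*(-29/5)) = 5621*(-87/5) = -489027/5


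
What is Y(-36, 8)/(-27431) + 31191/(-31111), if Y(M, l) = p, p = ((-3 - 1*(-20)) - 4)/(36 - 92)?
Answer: -47913213533/47790727096 ≈ -1.0026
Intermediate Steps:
p = -13/56 (p = ((-3 + 20) - 4)/(-56) = (17 - 4)*(-1/56) = 13*(-1/56) = -13/56 ≈ -0.23214)
Y(M, l) = -13/56
Y(-36, 8)/(-27431) + 31191/(-31111) = -13/56/(-27431) + 31191/(-31111) = -13/56*(-1/27431) + 31191*(-1/31111) = 13/1536136 - 31191/31111 = -47913213533/47790727096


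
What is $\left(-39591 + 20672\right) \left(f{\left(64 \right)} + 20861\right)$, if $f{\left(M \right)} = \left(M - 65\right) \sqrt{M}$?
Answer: $-394517907$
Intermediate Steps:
$f{\left(M \right)} = \sqrt{M} \left(-65 + M\right)$ ($f{\left(M \right)} = \left(-65 + M\right) \sqrt{M} = \sqrt{M} \left(-65 + M\right)$)
$\left(-39591 + 20672\right) \left(f{\left(64 \right)} + 20861\right) = \left(-39591 + 20672\right) \left(\sqrt{64} \left(-65 + 64\right) + 20861\right) = - 18919 \left(8 \left(-1\right) + 20861\right) = - 18919 \left(-8 + 20861\right) = \left(-18919\right) 20853 = -394517907$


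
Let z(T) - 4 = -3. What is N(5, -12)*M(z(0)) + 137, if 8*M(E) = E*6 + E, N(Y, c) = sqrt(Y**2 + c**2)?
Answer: 1187/8 ≈ 148.38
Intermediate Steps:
z(T) = 1 (z(T) = 4 - 3 = 1)
M(E) = 7*E/8 (M(E) = (E*6 + E)/8 = (6*E + E)/8 = (7*E)/8 = 7*E/8)
N(5, -12)*M(z(0)) + 137 = sqrt(5**2 + (-12)**2)*((7/8)*1) + 137 = sqrt(25 + 144)*(7/8) + 137 = sqrt(169)*(7/8) + 137 = 13*(7/8) + 137 = 91/8 + 137 = 1187/8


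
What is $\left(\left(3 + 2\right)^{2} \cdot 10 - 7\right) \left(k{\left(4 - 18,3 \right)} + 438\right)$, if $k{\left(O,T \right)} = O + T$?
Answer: $103761$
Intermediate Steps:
$\left(\left(3 + 2\right)^{2} \cdot 10 - 7\right) \left(k{\left(4 - 18,3 \right)} + 438\right) = \left(\left(3 + 2\right)^{2} \cdot 10 - 7\right) \left(\left(\left(4 - 18\right) + 3\right) + 438\right) = \left(5^{2} \cdot 10 - 7\right) \left(\left(-14 + 3\right) + 438\right) = \left(25 \cdot 10 - 7\right) \left(-11 + 438\right) = \left(250 - 7\right) 427 = 243 \cdot 427 = 103761$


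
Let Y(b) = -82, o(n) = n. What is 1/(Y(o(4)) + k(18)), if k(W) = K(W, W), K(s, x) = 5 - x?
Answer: -1/95 ≈ -0.010526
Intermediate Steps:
k(W) = 5 - W
1/(Y(o(4)) + k(18)) = 1/(-82 + (5 - 1*18)) = 1/(-82 + (5 - 18)) = 1/(-82 - 13) = 1/(-95) = -1/95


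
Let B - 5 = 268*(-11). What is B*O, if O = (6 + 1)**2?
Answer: -144207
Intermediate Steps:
O = 49 (O = 7**2 = 49)
B = -2943 (B = 5 + 268*(-11) = 5 - 2948 = -2943)
B*O = -2943*49 = -144207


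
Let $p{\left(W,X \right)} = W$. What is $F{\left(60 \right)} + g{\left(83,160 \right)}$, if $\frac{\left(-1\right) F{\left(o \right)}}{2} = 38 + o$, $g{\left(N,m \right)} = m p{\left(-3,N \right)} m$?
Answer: $-76996$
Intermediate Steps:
$g{\left(N,m \right)} = - 3 m^{2}$ ($g{\left(N,m \right)} = m \left(-3\right) m = - 3 m m = - 3 m^{2}$)
$F{\left(o \right)} = -76 - 2 o$ ($F{\left(o \right)} = - 2 \left(38 + o\right) = -76 - 2 o$)
$F{\left(60 \right)} + g{\left(83,160 \right)} = \left(-76 - 120\right) - 3 \cdot 160^{2} = \left(-76 - 120\right) - 76800 = -196 - 76800 = -76996$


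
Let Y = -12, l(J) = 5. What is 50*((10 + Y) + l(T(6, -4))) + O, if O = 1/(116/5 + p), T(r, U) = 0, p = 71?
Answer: 70655/471 ≈ 150.01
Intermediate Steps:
O = 5/471 (O = 1/(116/5 + 71) = 1/(471/5) = 5/471 ≈ 0.010616)
50*((10 + Y) + l(T(6, -4))) + O = 50*((10 - 12) + 5) + 5/471 = 50*(-2 + 5) + 5/471 = 50*3 + 5/471 = 150 + 5/471 = 70655/471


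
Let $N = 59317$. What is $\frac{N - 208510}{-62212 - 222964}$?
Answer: $\frac{149193}{285176} \approx 0.52316$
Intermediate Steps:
$\frac{N - 208510}{-62212 - 222964} = \frac{59317 - 208510}{-62212 - 222964} = - \frac{149193}{-285176} = \left(-149193\right) \left(- \frac{1}{285176}\right) = \frac{149193}{285176}$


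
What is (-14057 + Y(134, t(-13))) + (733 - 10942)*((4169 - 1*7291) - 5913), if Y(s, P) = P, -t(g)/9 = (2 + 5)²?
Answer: 92223817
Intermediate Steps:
t(g) = -441 (t(g) = -9*(2 + 5)² = -9*7² = -9*49 = -441)
(-14057 + Y(134, t(-13))) + (733 - 10942)*((4169 - 1*7291) - 5913) = (-14057 - 441) + (733 - 10942)*((4169 - 1*7291) - 5913) = -14498 - 10209*((4169 - 7291) - 5913) = -14498 - 10209*(-3122 - 5913) = -14498 - 10209*(-9035) = -14498 + 92238315 = 92223817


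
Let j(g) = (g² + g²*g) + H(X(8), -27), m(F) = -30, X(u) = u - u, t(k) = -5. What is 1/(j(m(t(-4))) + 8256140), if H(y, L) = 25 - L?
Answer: 1/8230092 ≈ 1.2151e-7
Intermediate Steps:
X(u) = 0
j(g) = 52 + g² + g³ (j(g) = (g² + g²*g) + (25 - 1*(-27)) = (g² + g³) + (25 + 27) = (g² + g³) + 52 = 52 + g² + g³)
1/(j(m(t(-4))) + 8256140) = 1/((52 + (-30)² + (-30)³) + 8256140) = 1/((52 + 900 - 27000) + 8256140) = 1/(-26048 + 8256140) = 1/8230092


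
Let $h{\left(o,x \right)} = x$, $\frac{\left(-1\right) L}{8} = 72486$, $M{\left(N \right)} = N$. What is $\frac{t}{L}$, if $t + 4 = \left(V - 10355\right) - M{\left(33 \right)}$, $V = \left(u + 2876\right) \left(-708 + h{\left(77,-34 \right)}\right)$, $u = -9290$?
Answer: $- \frac{131911}{16108} \approx -8.1892$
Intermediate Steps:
$L = -579888$ ($L = \left(-8\right) 72486 = -579888$)
$V = 4759188$ ($V = \left(-9290 + 2876\right) \left(-708 - 34\right) = \left(-6414\right) \left(-742\right) = 4759188$)
$t = 4748796$ ($t = -4 + \left(\left(4759188 - 10355\right) - 33\right) = -4 + \left(4748833 - 33\right) = -4 + 4748800 = 4748796$)
$\frac{t}{L} = \frac{4748796}{-579888} = 4748796 \left(- \frac{1}{579888}\right) = - \frac{131911}{16108}$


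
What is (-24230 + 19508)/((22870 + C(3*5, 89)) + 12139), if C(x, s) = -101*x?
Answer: -2361/16747 ≈ -0.14098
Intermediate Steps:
(-24230 + 19508)/((22870 + C(3*5, 89)) + 12139) = (-24230 + 19508)/((22870 - 303*5) + 12139) = -4722/((22870 - 101*15) + 12139) = -4722/((22870 - 1515) + 12139) = -4722/(21355 + 12139) = -4722/33494 = -4722*1/33494 = -2361/16747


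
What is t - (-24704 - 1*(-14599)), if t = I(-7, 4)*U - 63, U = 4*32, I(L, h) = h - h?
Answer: 10042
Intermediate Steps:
I(L, h) = 0
U = 128
t = -63 (t = 0*128 - 63 = 0 - 63 = -63)
t - (-24704 - 1*(-14599)) = -63 - (-24704 - 1*(-14599)) = -63 - (-24704 + 14599) = -63 - 1*(-10105) = -63 + 10105 = 10042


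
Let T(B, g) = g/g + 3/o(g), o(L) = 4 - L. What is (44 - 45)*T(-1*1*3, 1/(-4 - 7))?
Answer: -26/15 ≈ -1.7333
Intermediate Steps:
T(B, g) = 1 + 3/(4 - g) (T(B, g) = g/g + 3/(4 - g) = 1 + 3/(4 - g))
(44 - 45)*T(-1*1*3, 1/(-4 - 7)) = (44 - 45)*((-7 + 1/(-4 - 7))/(-4 + 1/(-4 - 7))) = -(-7 + 1/(-11))/(-4 + 1/(-11)) = -(-7 - 1/11)/(-4 - 1/11) = -(-78)/((-45/11)*11) = -(-11)*(-78)/(45*11) = -1*26/15 = -26/15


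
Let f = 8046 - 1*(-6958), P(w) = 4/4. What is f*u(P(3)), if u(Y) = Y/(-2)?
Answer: -7502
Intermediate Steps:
P(w) = 1 (P(w) = 4*(1/4) = 1)
u(Y) = -Y/2 (u(Y) = Y*(-1/2) = -Y/2)
f = 15004 (f = 8046 + 6958 = 15004)
f*u(P(3)) = 15004*(-1/2*1) = 15004*(-1/2) = -7502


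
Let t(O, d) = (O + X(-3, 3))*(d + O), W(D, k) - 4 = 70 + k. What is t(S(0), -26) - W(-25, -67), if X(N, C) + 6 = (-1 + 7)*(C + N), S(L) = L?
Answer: 149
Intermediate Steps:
W(D, k) = 74 + k (W(D, k) = 4 + (70 + k) = 74 + k)
X(N, C) = -6 + 6*C + 6*N (X(N, C) = -6 + (-1 + 7)*(C + N) = -6 + 6*(C + N) = -6 + (6*C + 6*N) = -6 + 6*C + 6*N)
t(O, d) = (-6 + O)*(O + d) (t(O, d) = (O + (-6 + 6*3 + 6*(-3)))*(d + O) = (O + (-6 + 18 - 18))*(O + d) = (O - 6)*(O + d) = (-6 + O)*(O + d))
t(S(0), -26) - W(-25, -67) = (0² - 6*0 - 6*(-26) + 0*(-26)) - (74 - 67) = (0 + 0 + 156 + 0) - 1*7 = 156 - 7 = 149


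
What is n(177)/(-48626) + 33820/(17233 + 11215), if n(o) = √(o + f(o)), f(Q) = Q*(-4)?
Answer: 8455/7112 - 3*I*√59/48626 ≈ 1.1888 - 0.00047389*I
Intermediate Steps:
f(Q) = -4*Q
n(o) = √3*√(-o) (n(o) = √(o - 4*o) = √(-3*o) = √3*√(-o))
n(177)/(-48626) + 33820/(17233 + 11215) = (√3*√(-1*177))/(-48626) + 33820/(17233 + 11215) = (√3*√(-177))*(-1/48626) + 33820/28448 = (√3*(I*√177))*(-1/48626) + 33820*(1/28448) = (3*I*√59)*(-1/48626) + 8455/7112 = -3*I*√59/48626 + 8455/7112 = 8455/7112 - 3*I*√59/48626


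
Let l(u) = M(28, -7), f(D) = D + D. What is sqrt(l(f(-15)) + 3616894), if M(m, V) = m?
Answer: sqrt(3616922) ≈ 1901.8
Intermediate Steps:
f(D) = 2*D
l(u) = 28
sqrt(l(f(-15)) + 3616894) = sqrt(28 + 3616894) = sqrt(3616922)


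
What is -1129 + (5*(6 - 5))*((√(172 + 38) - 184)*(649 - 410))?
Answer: -221009 + 1195*√210 ≈ -2.0369e+5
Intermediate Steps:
-1129 + (5*(6 - 5))*((√(172 + 38) - 184)*(649 - 410)) = -1129 + (5*1)*((√210 - 184)*239) = -1129 + 5*((-184 + √210)*239) = -1129 + 5*(-43976 + 239*√210) = -1129 + (-219880 + 1195*√210) = -221009 + 1195*√210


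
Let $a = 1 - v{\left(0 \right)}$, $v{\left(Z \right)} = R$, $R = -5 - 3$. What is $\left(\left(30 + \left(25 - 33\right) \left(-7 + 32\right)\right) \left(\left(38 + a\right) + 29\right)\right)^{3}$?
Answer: $-2156689088000$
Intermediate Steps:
$R = -8$ ($R = -5 - 3 = -8$)
$v{\left(Z \right)} = -8$
$a = 9$ ($a = 1 - -8 = 1 + 8 = 9$)
$\left(\left(30 + \left(25 - 33\right) \left(-7 + 32\right)\right) \left(\left(38 + a\right) + 29\right)\right)^{3} = \left(\left(30 + \left(25 - 33\right) \left(-7 + 32\right)\right) \left(\left(38 + 9\right) + 29\right)\right)^{3} = \left(\left(30 - 200\right) \left(47 + 29\right)\right)^{3} = \left(\left(30 - 200\right) 76\right)^{3} = \left(\left(-170\right) 76\right)^{3} = \left(-12920\right)^{3} = -2156689088000$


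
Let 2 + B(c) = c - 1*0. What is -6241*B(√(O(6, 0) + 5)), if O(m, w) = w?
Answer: 12482 - 6241*√5 ≈ -1473.3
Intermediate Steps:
B(c) = -2 + c (B(c) = -2 + (c - 1*0) = -2 + (c + 0) = -2 + c)
-6241*B(√(O(6, 0) + 5)) = -6241*(-2 + √(0 + 5)) = -6241*(-2 + √5) = 12482 - 6241*√5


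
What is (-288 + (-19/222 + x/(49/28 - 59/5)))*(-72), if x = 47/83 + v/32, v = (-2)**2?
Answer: 4268864040/205757 ≈ 20747.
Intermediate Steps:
v = 4
x = 459/664 (x = 47/83 + 4/32 = 47*(1/83) + 4*(1/32) = 47/83 + 1/8 = 459/664 ≈ 0.69127)
(-288 + (-19/222 + x/(49/28 - 59/5)))*(-72) = (-288 + (-19/222 + 459/(664*(49/28 - 59/5))))*(-72) = (-288 + (-19*1/222 + 459/(664*(49*(1/28) - 59*1/5))))*(-72) = (-288 + (-19/222 + 459/(664*(7/4 - 59/5))))*(-72) = (-288 + (-19/222 + 459/(664*(-201/20))))*(-72) = (-288 + (-19/222 + (459/664)*(-20/201)))*(-72) = (-288 + (-19/222 - 765/11122))*(-72) = (-288 - 95287/617271)*(-72) = -177869335/617271*(-72) = 4268864040/205757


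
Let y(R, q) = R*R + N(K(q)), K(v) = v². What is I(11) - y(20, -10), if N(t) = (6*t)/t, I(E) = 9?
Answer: -397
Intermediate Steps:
N(t) = 6
y(R, q) = 6 + R² (y(R, q) = R*R + 6 = R² + 6 = 6 + R²)
I(11) - y(20, -10) = 9 - (6 + 20²) = 9 - (6 + 400) = 9 - 1*406 = 9 - 406 = -397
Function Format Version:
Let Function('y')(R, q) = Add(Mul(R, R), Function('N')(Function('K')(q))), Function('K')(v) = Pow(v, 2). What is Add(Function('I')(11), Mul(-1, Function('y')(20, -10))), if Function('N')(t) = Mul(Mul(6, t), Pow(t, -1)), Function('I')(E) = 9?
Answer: -397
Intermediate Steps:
Function('N')(t) = 6
Function('y')(R, q) = Add(6, Pow(R, 2)) (Function('y')(R, q) = Add(Mul(R, R), 6) = Add(Pow(R, 2), 6) = Add(6, Pow(R, 2)))
Add(Function('I')(11), Mul(-1, Function('y')(20, -10))) = Add(9, Mul(-1, Add(6, Pow(20, 2)))) = Add(9, Mul(-1, Add(6, 400))) = Add(9, Mul(-1, 406)) = Add(9, -406) = -397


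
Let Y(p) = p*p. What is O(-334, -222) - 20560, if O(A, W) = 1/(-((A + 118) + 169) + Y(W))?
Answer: -1014245359/49331 ≈ -20560.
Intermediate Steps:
Y(p) = p²
O(A, W) = 1/(-287 + W² - A) (O(A, W) = 1/(-((A + 118) + 169) + W²) = 1/(-((118 + A) + 169) + W²) = 1/(-(287 + A) + W²) = 1/((-287 - A) + W²) = 1/(-287 + W² - A))
O(-334, -222) - 20560 = -1/(287 - 334 - 1*(-222)²) - 20560 = -1/(287 - 334 - 1*49284) - 20560 = -1/(287 - 334 - 49284) - 20560 = -1/(-49331) - 20560 = -1*(-1/49331) - 20560 = 1/49331 - 20560 = -1014245359/49331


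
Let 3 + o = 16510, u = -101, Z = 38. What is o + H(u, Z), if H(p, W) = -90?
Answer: 16417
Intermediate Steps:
o = 16507 (o = -3 + 16510 = 16507)
o + H(u, Z) = 16507 - 90 = 16417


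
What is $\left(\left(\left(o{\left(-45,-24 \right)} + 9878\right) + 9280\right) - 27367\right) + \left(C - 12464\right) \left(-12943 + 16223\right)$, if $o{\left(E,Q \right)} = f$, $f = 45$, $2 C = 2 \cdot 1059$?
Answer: $-37416564$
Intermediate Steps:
$C = 1059$ ($C = \frac{2 \cdot 1059}{2} = \frac{1}{2} \cdot 2118 = 1059$)
$o{\left(E,Q \right)} = 45$
$\left(\left(\left(o{\left(-45,-24 \right)} + 9878\right) + 9280\right) - 27367\right) + \left(C - 12464\right) \left(-12943 + 16223\right) = \left(\left(\left(45 + 9878\right) + 9280\right) - 27367\right) + \left(1059 - 12464\right) \left(-12943 + 16223\right) = \left(\left(9923 + 9280\right) - 27367\right) - 37408400 = \left(19203 - 27367\right) - 37408400 = -8164 - 37408400 = -37416564$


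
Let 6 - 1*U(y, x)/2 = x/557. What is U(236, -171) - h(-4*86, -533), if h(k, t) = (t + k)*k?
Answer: -168033190/557 ≈ -3.0168e+5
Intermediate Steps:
h(k, t) = k*(k + t) (h(k, t) = (k + t)*k = k*(k + t))
U(y, x) = 12 - 2*x/557
U(236, -171) - h(-4*86, -533) = (12 - 2/557*(-171)) - (-4*86)*(-4*86 - 533) = (12 + 342/557) - (-344)*(-344 - 533) = 7026/557 - (-344)*(-877) = 7026/557 - 1*301688 = 7026/557 - 301688 = -168033190/557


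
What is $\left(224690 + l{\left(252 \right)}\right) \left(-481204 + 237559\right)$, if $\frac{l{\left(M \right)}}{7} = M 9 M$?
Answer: $-1029507816090$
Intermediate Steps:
$l{\left(M \right)} = 63 M^{2}$ ($l{\left(M \right)} = 7 M 9 M = 7 \cdot 9 M M = 7 \cdot 9 M^{2} = 63 M^{2}$)
$\left(224690 + l{\left(252 \right)}\right) \left(-481204 + 237559\right) = \left(224690 + 63 \cdot 252^{2}\right) \left(-481204 + 237559\right) = \left(224690 + 63 \cdot 63504\right) \left(-243645\right) = \left(224690 + 4000752\right) \left(-243645\right) = 4225442 \left(-243645\right) = -1029507816090$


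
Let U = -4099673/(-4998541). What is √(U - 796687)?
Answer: I*√19905532540178902754/4998541 ≈ 892.57*I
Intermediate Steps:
U = 4099673/4998541 (U = -4099673*(-1/4998541) = 4099673/4998541 ≈ 0.82017)
√(U - 796687) = √(4099673/4998541 - 796687) = √(-3982268533994/4998541) = I*√19905532540178902754/4998541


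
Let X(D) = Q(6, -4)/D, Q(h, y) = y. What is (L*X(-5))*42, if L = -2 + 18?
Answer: 2688/5 ≈ 537.60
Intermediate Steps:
L = 16
X(D) = -4/D
(L*X(-5))*42 = (16*(-4/(-5)))*42 = (16*(-4*(-⅕)))*42 = (16*(⅘))*42 = (64/5)*42 = 2688/5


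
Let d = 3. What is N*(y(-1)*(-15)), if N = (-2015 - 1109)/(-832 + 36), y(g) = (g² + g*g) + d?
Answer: -58575/199 ≈ -294.35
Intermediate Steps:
y(g) = 3 + 2*g² (y(g) = (g² + g*g) + 3 = (g² + g²) + 3 = 2*g² + 3 = 3 + 2*g²)
N = 781/199 (N = -3124/(-796) = -3124*(-1/796) = 781/199 ≈ 3.9246)
N*(y(-1)*(-15)) = 781*((3 + 2*(-1)²)*(-15))/199 = 781*((3 + 2*1)*(-15))/199 = 781*((3 + 2)*(-15))/199 = 781*(5*(-15))/199 = (781/199)*(-75) = -58575/199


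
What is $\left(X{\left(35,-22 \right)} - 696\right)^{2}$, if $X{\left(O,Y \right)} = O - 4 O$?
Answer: $641601$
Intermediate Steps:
$X{\left(O,Y \right)} = - 3 O$
$\left(X{\left(35,-22 \right)} - 696\right)^{2} = \left(\left(-3\right) 35 - 696\right)^{2} = \left(-105 - 696\right)^{2} = \left(-801\right)^{2} = 641601$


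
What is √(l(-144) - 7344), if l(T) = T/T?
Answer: I*√7343 ≈ 85.691*I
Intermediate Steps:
l(T) = 1
√(l(-144) - 7344) = √(1 - 7344) = √(-7343) = I*√7343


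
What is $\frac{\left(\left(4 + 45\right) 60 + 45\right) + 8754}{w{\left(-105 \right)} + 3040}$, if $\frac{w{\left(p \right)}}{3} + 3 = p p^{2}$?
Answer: $- \frac{1677}{495692} \approx -0.0033831$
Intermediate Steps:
$w{\left(p \right)} = -9 + 3 p^{3}$ ($w{\left(p \right)} = -9 + 3 p p^{2} = -9 + 3 p^{3}$)
$\frac{\left(\left(4 + 45\right) 60 + 45\right) + 8754}{w{\left(-105 \right)} + 3040} = \frac{\left(\left(4 + 45\right) 60 + 45\right) + 8754}{\left(-9 + 3 \left(-105\right)^{3}\right) + 3040} = \frac{\left(49 \cdot 60 + 45\right) + 8754}{\left(-9 + 3 \left(-1157625\right)\right) + 3040} = \frac{\left(2940 + 45\right) + 8754}{\left(-9 - 3472875\right) + 3040} = \frac{2985 + 8754}{-3472884 + 3040} = \frac{11739}{-3469844} = 11739 \left(- \frac{1}{3469844}\right) = - \frac{1677}{495692}$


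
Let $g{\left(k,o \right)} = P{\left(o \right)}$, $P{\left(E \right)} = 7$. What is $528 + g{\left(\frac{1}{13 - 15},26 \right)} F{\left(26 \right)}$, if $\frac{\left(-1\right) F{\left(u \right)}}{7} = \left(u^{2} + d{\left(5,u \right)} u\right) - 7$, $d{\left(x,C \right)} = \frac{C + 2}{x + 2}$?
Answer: $-37349$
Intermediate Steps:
$d{\left(x,C \right)} = \frac{2 + C}{2 + x}$
$g{\left(k,o \right)} = 7$
$F{\left(u \right)} = 49 - 7 u^{2} - 7 u \left(\frac{2}{7} + \frac{u}{7}\right)$ ($F{\left(u \right)} = - 7 \left(\left(u^{2} + \frac{2 + u}{2 + 5} u\right) - 7\right) = - 7 \left(\left(u^{2} + \frac{2 + u}{7} u\right) - 7\right) = - 7 \left(\left(u^{2} + \left(\frac{2}{7} + \frac{u}{7}\right) u\right) - 7\right) = - 7 \left(\left(u^{2} + u \left(\frac{2}{7} + \frac{u}{7}\right)\right) - 7\right) = - 7 \left(-7 + u^{2} + u \left(\frac{2}{7} + \frac{u}{7}\right)\right) = 49 - 7 u^{2} - 7 u \left(\frac{2}{7} + \frac{u}{7}\right)$)
$528 + g{\left(\frac{1}{13 - 15},26 \right)} F{\left(26 \right)} = 528 + 7 \left(49 - 8 \cdot 26^{2} - 52\right) = 528 + 7 \left(49 - 5408 - 52\right) = 528 + 7 \left(-5411\right) = 528 - 37877 = -37349$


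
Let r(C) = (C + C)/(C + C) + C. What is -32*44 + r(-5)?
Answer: -1412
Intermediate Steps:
r(C) = 1 + C (r(C) = (2*C)/((2*C)) + C = (2*C)*(1/(2*C)) + C = 1 + C)
-32*44 + r(-5) = -32*44 + (1 - 5) = -1408 - 4 = -1412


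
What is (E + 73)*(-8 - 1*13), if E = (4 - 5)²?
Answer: -1554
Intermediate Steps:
E = 1 (E = (-1)² = 1)
(E + 73)*(-8 - 1*13) = (1 + 73)*(-8 - 1*13) = 74*(-8 - 13) = 74*(-21) = -1554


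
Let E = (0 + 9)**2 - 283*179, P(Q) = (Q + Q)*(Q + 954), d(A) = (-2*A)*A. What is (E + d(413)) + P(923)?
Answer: 3073228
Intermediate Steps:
d(A) = -2*A**2
P(Q) = 2*Q*(954 + Q) (P(Q) = (2*Q)*(954 + Q) = 2*Q*(954 + Q))
E = -50576 (E = 9**2 - 50657 = 81 - 50657 = -50576)
(E + d(413)) + P(923) = (-50576 - 2*413**2) + 2*923*(954 + 923) = (-50576 - 2*170569) + 2*923*1877 = (-50576 - 341138) + 3464942 = -391714 + 3464942 = 3073228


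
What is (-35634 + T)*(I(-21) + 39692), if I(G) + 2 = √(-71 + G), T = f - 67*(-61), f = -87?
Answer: -1255553460 - 63268*I*√23 ≈ -1.2556e+9 - 3.0342e+5*I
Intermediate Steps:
T = 4000 (T = -87 - 67*(-61) = -87 + 4087 = 4000)
I(G) = -2 + √(-71 + G)
(-35634 + T)*(I(-21) + 39692) = (-35634 + 4000)*((-2 + √(-71 - 21)) + 39692) = -31634*((-2 + √(-92)) + 39692) = -31634*((-2 + 2*I*√23) + 39692) = -31634*(39690 + 2*I*√23) = -1255553460 - 63268*I*√23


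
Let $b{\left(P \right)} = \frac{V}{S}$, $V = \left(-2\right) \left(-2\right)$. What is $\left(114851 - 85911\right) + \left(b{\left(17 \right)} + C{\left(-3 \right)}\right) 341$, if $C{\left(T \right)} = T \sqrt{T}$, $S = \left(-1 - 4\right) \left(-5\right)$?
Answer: $\frac{724864}{25} - 1023 i \sqrt{3} \approx 28995.0 - 1771.9 i$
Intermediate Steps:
$V = 4$
$S = 25$ ($S = \left(-5\right) \left(-5\right) = 25$)
$C{\left(T \right)} = T^{\frac{3}{2}}$
$b{\left(P \right)} = \frac{4}{25}$
$\left(114851 - 85911\right) + \left(b{\left(17 \right)} + C{\left(-3 \right)}\right) 341 = \left(114851 - 85911\right) + \left(\frac{4}{25} + \left(-3\right)^{\frac{3}{2}}\right) 341 = 28940 + \left(\frac{4}{25} - 3 i \sqrt{3}\right) 341 = 28940 + \left(\frac{1364}{25} - 1023 i \sqrt{3}\right) = \frac{724864}{25} - 1023 i \sqrt{3}$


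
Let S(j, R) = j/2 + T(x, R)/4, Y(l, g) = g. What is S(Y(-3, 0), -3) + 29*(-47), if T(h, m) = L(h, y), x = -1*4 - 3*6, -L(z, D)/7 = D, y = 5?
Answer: -5487/4 ≈ -1371.8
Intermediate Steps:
L(z, D) = -7*D
x = -22 (x = -4 - 18 = -22)
T(h, m) = -35 (T(h, m) = -7*5 = -35)
S(j, R) = -35/4 + j/2 (S(j, R) = j/2 - 35/4 = -35/4 + j/2)
S(Y(-3, 0), -3) + 29*(-47) = (-35/4 + (1/2)*0) + 29*(-47) = (-35/4 + 0) - 1363 = -35/4 - 1363 = -5487/4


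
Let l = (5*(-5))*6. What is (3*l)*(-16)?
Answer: 7200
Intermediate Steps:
l = -150 (l = -25*6 = -150)
(3*l)*(-16) = (3*(-150))*(-16) = -450*(-16) = 7200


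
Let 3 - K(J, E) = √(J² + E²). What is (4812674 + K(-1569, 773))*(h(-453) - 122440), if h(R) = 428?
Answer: -587204346124 + 122012*√3059290 ≈ -5.8699e+11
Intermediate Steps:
K(J, E) = 3 - √(E² + J²) (K(J, E) = 3 - √(J² + E²) = 3 - √(E² + J²))
(4812674 + K(-1569, 773))*(h(-453) - 122440) = (4812674 + (3 - √(773² + (-1569)²)))*(428 - 122440) = (4812674 + (3 - √(597529 + 2461761)))*(-122012) = (4812674 + (3 - √3059290))*(-122012) = (4812677 - √3059290)*(-122012) = -587204346124 + 122012*√3059290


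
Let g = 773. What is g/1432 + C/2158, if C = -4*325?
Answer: -7441/118856 ≈ -0.062605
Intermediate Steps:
C = -1300
g/1432 + C/2158 = 773/1432 - 1300/2158 = 773*(1/1432) - 1300*1/2158 = 773/1432 - 50/83 = -7441/118856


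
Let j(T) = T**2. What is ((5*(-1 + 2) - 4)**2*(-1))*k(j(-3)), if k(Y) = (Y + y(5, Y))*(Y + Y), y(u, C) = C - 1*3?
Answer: -270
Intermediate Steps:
y(u, C) = -3 + C (y(u, C) = C - 3 = -3 + C)
k(Y) = 2*Y*(-3 + 2*Y) (k(Y) = (Y + (-3 + Y))*(Y + Y) = (-3 + 2*Y)*(2*Y) = 2*Y*(-3 + 2*Y))
((5*(-1 + 2) - 4)**2*(-1))*k(j(-3)) = ((5*(-1 + 2) - 4)**2*(-1))*(2*(-3)**2*(-3 + 2*(-3)**2)) = ((5*1 - 4)**2*(-1))*(2*9*(-3 + 2*9)) = ((5 - 4)**2*(-1))*(2*9*(-3 + 18)) = (1**2*(-1))*(2*9*15) = (1*(-1))*270 = -1*270 = -270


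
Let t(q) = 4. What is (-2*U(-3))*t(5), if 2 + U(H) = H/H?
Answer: 8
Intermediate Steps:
U(H) = -1 (U(H) = -2 + H/H = -2 + 1 = -1)
(-2*U(-3))*t(5) = -2*(-1)*4 = 2*4 = 8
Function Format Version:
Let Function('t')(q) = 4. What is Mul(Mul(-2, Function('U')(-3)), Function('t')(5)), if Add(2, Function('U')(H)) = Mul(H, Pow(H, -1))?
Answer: 8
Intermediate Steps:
Function('U')(H) = -1 (Function('U')(H) = Add(-2, Mul(H, Pow(H, -1))) = Add(-2, 1) = -1)
Mul(Mul(-2, Function('U')(-3)), Function('t')(5)) = Mul(Mul(-2, -1), 4) = Mul(2, 4) = 8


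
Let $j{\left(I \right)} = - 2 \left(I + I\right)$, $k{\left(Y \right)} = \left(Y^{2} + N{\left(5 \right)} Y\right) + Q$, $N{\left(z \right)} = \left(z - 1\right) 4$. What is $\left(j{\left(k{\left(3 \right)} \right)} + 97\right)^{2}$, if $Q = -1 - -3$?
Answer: $19321$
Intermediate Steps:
$Q = 2$ ($Q = -1 + 3 = 2$)
$N{\left(z \right)} = -4 + 4 z$ ($N{\left(z \right)} = \left(-1 + z\right) 4 = -4 + 4 z$)
$k{\left(Y \right)} = 2 + Y^{2} + 16 Y$ ($k{\left(Y \right)} = \left(Y^{2} + \left(-4 + 4 \cdot 5\right) Y\right) + 2 = \left(Y^{2} + \left(-4 + 20\right) Y\right) + 2 = \left(Y^{2} + 16 Y\right) + 2 = 2 + Y^{2} + 16 Y$)
$j{\left(I \right)} = - 4 I$ ($j{\left(I \right)} = - 2 \cdot 2 I = - 4 I$)
$\left(j{\left(k{\left(3 \right)} \right)} + 97\right)^{2} = \left(- 4 \left(2 + 3^{2} + 16 \cdot 3\right) + 97\right)^{2} = \left(- 4 \left(2 + 9 + 48\right) + 97\right)^{2} = \left(\left(-4\right) 59 + 97\right)^{2} = \left(-236 + 97\right)^{2} = \left(-139\right)^{2} = 19321$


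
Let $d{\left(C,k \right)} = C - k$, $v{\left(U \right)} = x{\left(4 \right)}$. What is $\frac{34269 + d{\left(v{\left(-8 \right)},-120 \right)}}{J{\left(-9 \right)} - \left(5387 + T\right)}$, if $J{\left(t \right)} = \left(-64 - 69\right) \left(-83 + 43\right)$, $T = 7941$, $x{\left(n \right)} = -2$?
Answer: $- \frac{34387}{8008} \approx -4.2941$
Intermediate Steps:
$v{\left(U \right)} = -2$
$J{\left(t \right)} = 5320$ ($J{\left(t \right)} = \left(-133\right) \left(-40\right) = 5320$)
$\frac{34269 + d{\left(v{\left(-8 \right)},-120 \right)}}{J{\left(-9 \right)} - \left(5387 + T\right)} = \frac{34269 - -118}{5320 - 13328} = \frac{34269 + \left(-2 + 120\right)}{5320 - 13328} = \frac{34269 + 118}{5320 - 13328} = \frac{34387}{-8008} = 34387 \left(- \frac{1}{8008}\right) = - \frac{34387}{8008}$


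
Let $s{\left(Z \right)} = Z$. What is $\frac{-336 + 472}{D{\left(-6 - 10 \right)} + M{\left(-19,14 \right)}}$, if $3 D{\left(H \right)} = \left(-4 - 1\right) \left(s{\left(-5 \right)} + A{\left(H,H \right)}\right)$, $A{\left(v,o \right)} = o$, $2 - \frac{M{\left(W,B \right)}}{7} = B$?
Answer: $- \frac{136}{49} \approx -2.7755$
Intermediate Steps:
$M{\left(W,B \right)} = 14 - 7 B$
$D{\left(H \right)} = \frac{25}{3} - \frac{5 H}{3}$ ($D{\left(H \right)} = \frac{\left(-4 - 1\right) \left(-5 + H\right)}{3} = \frac{\left(-5\right) \left(-5 + H\right)}{3} = \frac{25 - 5 H}{3} = \frac{25}{3} - \frac{5 H}{3}$)
$\frac{-336 + 472}{D{\left(-6 - 10 \right)} + M{\left(-19,14 \right)}} = \frac{-336 + 472}{\left(\frac{25}{3} - \frac{5 \left(-6 - 10\right)}{3}\right) + \left(14 - 98\right)} = \frac{136}{\left(\frac{25}{3} - - \frac{80}{3}\right) + \left(14 - 98\right)} = \frac{136}{\left(\frac{25}{3} + \frac{80}{3}\right) - 84} = \frac{136}{35 - 84} = \frac{136}{-49} = 136 \left(- \frac{1}{49}\right) = - \frac{136}{49}$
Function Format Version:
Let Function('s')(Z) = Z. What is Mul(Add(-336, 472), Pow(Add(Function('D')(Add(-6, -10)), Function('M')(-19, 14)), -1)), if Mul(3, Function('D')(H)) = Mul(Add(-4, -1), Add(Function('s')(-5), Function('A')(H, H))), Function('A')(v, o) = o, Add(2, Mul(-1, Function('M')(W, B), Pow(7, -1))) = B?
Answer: Rational(-136, 49) ≈ -2.7755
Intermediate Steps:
Function('M')(W, B) = Add(14, Mul(-7, B))
Function('D')(H) = Add(Rational(25, 3), Mul(Rational(-5, 3), H)) (Function('D')(H) = Mul(Rational(1, 3), Mul(Add(-4, -1), Add(-5, H))) = Mul(Rational(1, 3), Mul(-5, Add(-5, H))) = Mul(Rational(1, 3), Add(25, Mul(-5, H))) = Add(Rational(25, 3), Mul(Rational(-5, 3), H)))
Mul(Add(-336, 472), Pow(Add(Function('D')(Add(-6, -10)), Function('M')(-19, 14)), -1)) = Mul(Add(-336, 472), Pow(Add(Add(Rational(25, 3), Mul(Rational(-5, 3), Add(-6, -10))), Add(14, Mul(-7, 14))), -1)) = Mul(136, Pow(Add(Add(Rational(25, 3), Mul(Rational(-5, 3), -16)), Add(14, -98)), -1)) = Mul(136, Pow(Add(Add(Rational(25, 3), Rational(80, 3)), -84), -1)) = Mul(136, Pow(Add(35, -84), -1)) = Mul(136, Pow(-49, -1)) = Mul(136, Rational(-1, 49)) = Rational(-136, 49)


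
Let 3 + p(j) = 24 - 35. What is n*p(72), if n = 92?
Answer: -1288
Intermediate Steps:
p(j) = -14 (p(j) = -3 + (24 - 35) = -3 - 11 = -14)
n*p(72) = 92*(-14) = -1288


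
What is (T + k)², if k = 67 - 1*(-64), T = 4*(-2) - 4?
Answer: 14161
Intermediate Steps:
T = -12 (T = -8 - 4 = -12)
k = 131 (k = 67 + 64 = 131)
(T + k)² = (-12 + 131)² = 119² = 14161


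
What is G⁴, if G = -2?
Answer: 16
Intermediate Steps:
G⁴ = (-2)⁴ = 16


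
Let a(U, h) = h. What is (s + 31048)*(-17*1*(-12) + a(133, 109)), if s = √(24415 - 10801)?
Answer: 9718024 + 313*√13614 ≈ 9.7545e+6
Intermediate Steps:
s = √13614 ≈ 116.68
(s + 31048)*(-17*1*(-12) + a(133, 109)) = (√13614 + 31048)*(-17*1*(-12) + 109) = (31048 + √13614)*(-17*(-12) + 109) = (31048 + √13614)*(204 + 109) = (31048 + √13614)*313 = 9718024 + 313*√13614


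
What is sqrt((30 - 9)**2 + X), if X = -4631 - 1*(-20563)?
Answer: sqrt(16373) ≈ 127.96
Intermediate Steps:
X = 15932 (X = -4631 + 20563 = 15932)
sqrt((30 - 9)**2 + X) = sqrt((30 - 9)**2 + 15932) = sqrt(21**2 + 15932) = sqrt(441 + 15932) = sqrt(16373)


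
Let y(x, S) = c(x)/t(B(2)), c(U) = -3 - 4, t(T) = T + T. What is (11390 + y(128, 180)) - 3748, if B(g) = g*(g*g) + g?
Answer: 152833/20 ≈ 7641.6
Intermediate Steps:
B(g) = g + g**3 (B(g) = g*g**2 + g = g**3 + g = g + g**3)
t(T) = 2*T
c(U) = -7
y(x, S) = -7/20 (y(x, S) = -7*1/(2*(2 + 2**3)) = -7*1/(2*(2 + 8)) = -7/(2*10) = -7/20)
(11390 + y(128, 180)) - 3748 = (11390 - 7/20) - 3748 = 227793/20 - 3748 = 152833/20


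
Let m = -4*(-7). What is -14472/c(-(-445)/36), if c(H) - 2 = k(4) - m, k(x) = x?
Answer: 7236/11 ≈ 657.82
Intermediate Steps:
m = 28
c(H) = -22 (c(H) = 2 + (4 - 1*28) = 2 + (4 - 28) = 2 - 24 = -22)
-14472/c(-(-445)/36) = -14472/(-22) = -14472*(-1/22) = 7236/11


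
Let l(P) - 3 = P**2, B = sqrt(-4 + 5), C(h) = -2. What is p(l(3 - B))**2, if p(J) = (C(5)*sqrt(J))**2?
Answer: 784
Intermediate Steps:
B = 1 (B = sqrt(1) = 1)
l(P) = 3 + P**2
p(J) = 4*J (p(J) = (-2*sqrt(J))**2 = 4*J)
p(l(3 - B))**2 = (4*(3 + (3 - 1*1)**2))**2 = (4*(3 + (3 - 1)**2))**2 = (4*(3 + 2**2))**2 = (4*(3 + 4))**2 = (4*7)**2 = 28**2 = 784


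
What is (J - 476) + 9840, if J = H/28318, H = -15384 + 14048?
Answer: 132584208/14159 ≈ 9364.0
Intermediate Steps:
H = -1336
J = -668/14159 (J = -1336/28318 = -1336*1/28318 = -668/14159 ≈ -0.047178)
(J - 476) + 9840 = (-668/14159 - 476) + 9840 = -6740352/14159 + 9840 = 132584208/14159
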